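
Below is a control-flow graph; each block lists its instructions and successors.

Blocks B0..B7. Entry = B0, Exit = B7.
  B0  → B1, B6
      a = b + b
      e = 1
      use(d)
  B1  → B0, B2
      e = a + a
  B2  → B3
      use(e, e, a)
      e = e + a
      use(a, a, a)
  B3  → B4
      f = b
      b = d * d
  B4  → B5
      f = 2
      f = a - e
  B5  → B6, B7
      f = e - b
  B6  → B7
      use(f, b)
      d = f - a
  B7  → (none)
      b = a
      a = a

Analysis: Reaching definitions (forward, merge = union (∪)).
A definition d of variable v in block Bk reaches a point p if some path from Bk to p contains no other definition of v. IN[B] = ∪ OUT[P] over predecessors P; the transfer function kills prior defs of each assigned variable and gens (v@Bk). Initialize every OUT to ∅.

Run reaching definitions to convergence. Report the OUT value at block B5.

Answer: {a@B0, b@B3, e@B2, f@B5}

Derivation:
Converged values:
  B0: | IN={a@B0, e@B1} | OUT={a@B0, e@B0}
  B1: | IN={a@B0, e@B0} | OUT={a@B0, e@B1}
  B2: | IN={a@B0, e@B1} | OUT={a@B0, e@B2}
  B3: | IN={a@B0, e@B2} | OUT={a@B0, b@B3, e@B2, f@B3}
  B4: | IN={a@B0, b@B3, e@B2, f@B3} | OUT={a@B0, b@B3, e@B2, f@B4}
  B5: | IN={a@B0, b@B3, e@B2, f@B4} | OUT={a@B0, b@B3, e@B2, f@B5}
  B6: | IN={a@B0, b@B3, e@B0, e@B2, f@B5} | OUT={a@B0, b@B3, d@B6, e@B0, e@B2, f@B5}
  B7: | IN={a@B0, b@B3, d@B6, e@B0, e@B2, f@B5} | OUT={a@B7, b@B7, d@B6, e@B0, e@B2, f@B5}

Merge at B5: IN[B5] = OUT[B4] = {a@B0, b@B3, e@B2, f@B4}
Applying B5's transfer function to that IN value gives OUT[B5] (row B5 above).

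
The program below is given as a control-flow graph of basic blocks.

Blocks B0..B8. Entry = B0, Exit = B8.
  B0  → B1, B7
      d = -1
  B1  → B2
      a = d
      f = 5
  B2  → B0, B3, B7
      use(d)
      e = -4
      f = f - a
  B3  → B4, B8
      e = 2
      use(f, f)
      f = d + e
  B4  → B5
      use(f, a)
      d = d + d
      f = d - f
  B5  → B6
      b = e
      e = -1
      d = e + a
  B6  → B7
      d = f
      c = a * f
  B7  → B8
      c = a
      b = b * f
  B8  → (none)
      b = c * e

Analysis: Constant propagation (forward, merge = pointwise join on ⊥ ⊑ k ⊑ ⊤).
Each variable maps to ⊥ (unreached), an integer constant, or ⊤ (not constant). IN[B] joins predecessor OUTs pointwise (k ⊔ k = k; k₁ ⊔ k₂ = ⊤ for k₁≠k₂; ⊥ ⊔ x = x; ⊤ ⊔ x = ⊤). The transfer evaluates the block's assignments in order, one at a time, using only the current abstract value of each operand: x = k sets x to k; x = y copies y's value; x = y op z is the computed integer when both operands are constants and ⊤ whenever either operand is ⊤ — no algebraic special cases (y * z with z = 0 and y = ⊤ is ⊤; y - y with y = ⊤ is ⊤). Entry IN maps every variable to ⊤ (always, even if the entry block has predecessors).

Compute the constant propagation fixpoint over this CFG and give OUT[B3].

Converged values:
  B0:  IN=(all ⊤)  OUT={d:-1; rest ⊤}
  B1:  IN={d:-1; rest ⊤}  OUT={a:-1, d:-1, f:5; rest ⊤}
  B2:  IN={a:-1, d:-1, f:5; rest ⊤}  OUT={a:-1, d:-1, e:-4, f:6; rest ⊤}
  B3:  IN={a:-1, d:-1, e:-4, f:6; rest ⊤}  OUT={a:-1, d:-1, e:2, f:1; rest ⊤}
  B4:  IN={a:-1, d:-1, e:2, f:1; rest ⊤}  OUT={a:-1, d:-2, e:2, f:-3; rest ⊤}
  B5:  IN={a:-1, d:-2, e:2, f:-3; rest ⊤}  OUT={a:-1, b:2, d:-2, e:-1, f:-3; rest ⊤}
  B6:  IN={a:-1, b:2, d:-2, e:-1, f:-3; rest ⊤}  OUT={a:-1, b:2, c:3, d:-3, e:-1, f:-3; rest ⊤}
  B7:  IN=(all ⊤)  OUT=(all ⊤)
  B8:  IN=(all ⊤)  OUT=(all ⊤)

Merge at B3: IN[B3] = OUT[B2] = {a: -1, b: ⊤, c: ⊤, d: -1, e: -4, f: 6}
Applying B3's transfer function to that IN value gives OUT[B3] (row B3 above).

Answer: {a: -1, b: ⊤, c: ⊤, d: -1, e: 2, f: 1}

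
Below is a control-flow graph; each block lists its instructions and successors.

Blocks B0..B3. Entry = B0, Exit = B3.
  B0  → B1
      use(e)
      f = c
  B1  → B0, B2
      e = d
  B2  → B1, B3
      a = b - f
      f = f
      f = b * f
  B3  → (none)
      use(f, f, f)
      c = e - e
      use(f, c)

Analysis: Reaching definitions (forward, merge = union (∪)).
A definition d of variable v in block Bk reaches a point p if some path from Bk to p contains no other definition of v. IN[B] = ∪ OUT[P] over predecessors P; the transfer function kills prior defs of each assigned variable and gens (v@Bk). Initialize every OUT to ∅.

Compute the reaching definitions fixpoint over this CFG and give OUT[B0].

Converged values:
  B0: | IN={a@B2, e@B1, f@B0, f@B2} | OUT={a@B2, e@B1, f@B0}
  B1: | IN={a@B2, e@B1, f@B0, f@B2} | OUT={a@B2, e@B1, f@B0, f@B2}
  B2: | IN={a@B2, e@B1, f@B0, f@B2} | OUT={a@B2, e@B1, f@B2}
  B3: | IN={a@B2, e@B1, f@B2} | OUT={a@B2, c@B3, e@B1, f@B2}

Merge at B0 (entry node, so the boundary value {} is joined with the incoming edge(s)): IN[B0] = {} ⊔ OUT[B1] = {a@B2, e@B1, f@B0, f@B2}
Applying B0's transfer function to that IN value gives OUT[B0] (row B0 above).

Answer: {a@B2, e@B1, f@B0}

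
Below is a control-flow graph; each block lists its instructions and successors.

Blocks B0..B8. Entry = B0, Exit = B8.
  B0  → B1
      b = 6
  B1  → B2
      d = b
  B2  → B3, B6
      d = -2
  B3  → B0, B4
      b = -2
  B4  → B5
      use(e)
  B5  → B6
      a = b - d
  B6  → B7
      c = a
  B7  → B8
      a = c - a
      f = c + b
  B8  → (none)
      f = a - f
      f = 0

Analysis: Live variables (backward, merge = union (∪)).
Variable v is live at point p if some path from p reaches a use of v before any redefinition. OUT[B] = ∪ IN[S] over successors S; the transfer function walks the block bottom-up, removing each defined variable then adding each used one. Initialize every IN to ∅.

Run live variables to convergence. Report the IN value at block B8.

Answer: {a, f}

Trace:
Fixpoint table:
  B0:   IN={a, e}   OUT={a, b, e}
  B1:   IN={a, b, e}   OUT={a, b, e}
  B2:   IN={a, b, e}   OUT={a, b, d, e}
  B3:   IN={a, d, e}   OUT={a, b, d, e}
  B4:   IN={b, d, e}   OUT={b, d}
  B5:   IN={b, d}   OUT={a, b}
  B6:   IN={a, b}   OUT={a, b, c}
  B7:   IN={a, b, c}   OUT={a, f}
  B8:   IN={a, f}   OUT={}

B8 is the boundary node: OUT[B8] = {}
Applying B8's transfer function to that OUT value gives IN[B8] (row B8 above).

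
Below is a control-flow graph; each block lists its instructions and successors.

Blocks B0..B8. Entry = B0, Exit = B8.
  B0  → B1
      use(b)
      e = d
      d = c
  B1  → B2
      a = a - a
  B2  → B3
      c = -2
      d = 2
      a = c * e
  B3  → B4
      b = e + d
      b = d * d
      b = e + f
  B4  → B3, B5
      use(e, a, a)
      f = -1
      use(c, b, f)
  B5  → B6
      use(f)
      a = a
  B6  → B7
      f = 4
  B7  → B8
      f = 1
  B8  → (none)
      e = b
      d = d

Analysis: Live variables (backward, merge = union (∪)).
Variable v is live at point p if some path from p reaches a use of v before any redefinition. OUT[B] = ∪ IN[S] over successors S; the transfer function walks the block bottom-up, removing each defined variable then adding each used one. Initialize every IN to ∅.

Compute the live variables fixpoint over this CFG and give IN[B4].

Converged values:
  B0:  IN={a, b, c, d, f}  OUT={a, e, f}
  B1:  IN={a, e, f}  OUT={e, f}
  B2:  IN={e, f}  OUT={a, c, d, e, f}
  B3:  IN={a, c, d, e, f}  OUT={a, b, c, d, e}
  B4:  IN={a, b, c, d, e}  OUT={a, b, c, d, e, f}
  B5:  IN={a, b, d, f}  OUT={b, d}
  B6:  IN={b, d}  OUT={b, d}
  B7:  IN={b, d}  OUT={b, d}
  B8:  IN={b, d}  OUT={}

Merge at B4: OUT[B4] = IN[B3] ⊔ IN[B5] = {a, b, c, d, e, f}
Applying B4's transfer function to that OUT value gives IN[B4] (row B4 above).

Answer: {a, b, c, d, e}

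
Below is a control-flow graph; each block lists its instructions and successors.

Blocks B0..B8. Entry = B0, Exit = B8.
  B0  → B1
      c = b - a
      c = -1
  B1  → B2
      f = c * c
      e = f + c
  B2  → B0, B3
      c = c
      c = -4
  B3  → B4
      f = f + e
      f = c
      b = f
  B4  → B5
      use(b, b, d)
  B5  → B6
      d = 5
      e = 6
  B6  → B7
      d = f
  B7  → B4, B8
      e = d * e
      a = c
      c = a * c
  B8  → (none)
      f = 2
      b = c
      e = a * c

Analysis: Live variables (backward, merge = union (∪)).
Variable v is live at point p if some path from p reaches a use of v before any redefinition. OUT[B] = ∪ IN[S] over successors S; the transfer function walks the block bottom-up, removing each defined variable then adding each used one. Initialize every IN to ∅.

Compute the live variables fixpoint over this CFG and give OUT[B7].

Answer: {a, b, c, d, f}

Trace:
Fixpoint table:
  B0: | IN={a, b, d} | OUT={a, b, c, d}
  B1: | IN={a, b, c, d} | OUT={a, b, c, d, e, f}
  B2: | IN={a, b, c, d, e, f} | OUT={a, b, c, d, e, f}
  B3: | IN={c, d, e, f} | OUT={b, c, d, f}
  B4: | IN={b, c, d, f} | OUT={b, c, f}
  B5: | IN={b, c, f} | OUT={b, c, e, f}
  B6: | IN={b, c, e, f} | OUT={b, c, d, e, f}
  B7: | IN={b, c, d, e, f} | OUT={a, b, c, d, f}
  B8: | IN={a, c} | OUT={}

Merge at B7: OUT[B7] = IN[B4] ⊔ IN[B8] = {a, b, c, d, f}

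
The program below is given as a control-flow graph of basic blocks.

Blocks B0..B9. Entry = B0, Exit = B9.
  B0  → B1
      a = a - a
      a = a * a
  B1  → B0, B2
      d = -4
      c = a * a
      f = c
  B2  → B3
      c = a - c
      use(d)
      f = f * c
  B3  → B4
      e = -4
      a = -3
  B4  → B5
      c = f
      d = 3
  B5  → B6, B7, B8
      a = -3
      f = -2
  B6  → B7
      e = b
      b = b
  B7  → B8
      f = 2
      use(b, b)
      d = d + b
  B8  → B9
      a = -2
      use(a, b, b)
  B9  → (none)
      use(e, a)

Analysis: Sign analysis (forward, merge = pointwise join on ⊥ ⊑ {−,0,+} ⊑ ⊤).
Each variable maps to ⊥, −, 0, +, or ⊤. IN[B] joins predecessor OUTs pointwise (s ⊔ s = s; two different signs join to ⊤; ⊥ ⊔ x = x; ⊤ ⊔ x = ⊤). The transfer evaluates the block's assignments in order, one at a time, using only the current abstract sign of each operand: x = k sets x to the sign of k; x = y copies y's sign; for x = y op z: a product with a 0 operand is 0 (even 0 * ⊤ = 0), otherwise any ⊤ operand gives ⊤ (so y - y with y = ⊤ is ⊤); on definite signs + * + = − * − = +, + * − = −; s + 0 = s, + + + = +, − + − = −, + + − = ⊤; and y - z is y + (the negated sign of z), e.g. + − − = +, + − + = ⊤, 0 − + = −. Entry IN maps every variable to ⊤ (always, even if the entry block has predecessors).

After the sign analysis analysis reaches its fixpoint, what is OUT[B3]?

Converged values:
  B0: | IN=(all ⊤) | OUT=(all ⊤)
  B1: | IN=(all ⊤) | OUT={d:-; rest ⊤}
  B2: | IN={d:-; rest ⊤} | OUT={d:-; rest ⊤}
  B3: | IN={d:-; rest ⊤} | OUT={a:-, d:-, e:-; rest ⊤}
  B4: | IN={a:-, d:-, e:-; rest ⊤} | OUT={a:-, d:+, e:-; rest ⊤}
  B5: | IN={a:-, d:+, e:-; rest ⊤} | OUT={a:-, d:+, e:-, f:-; rest ⊤}
  B6: | IN={a:-, d:+, e:-, f:-; rest ⊤} | OUT={a:-, d:+, f:-; rest ⊤}
  B7: | IN={a:-, d:+, f:-; rest ⊤} | OUT={a:-, f:+; rest ⊤}
  B8: | IN={a:-; rest ⊤} | OUT={a:-; rest ⊤}
  B9: | IN={a:-; rest ⊤} | OUT={a:-; rest ⊤}

Merge at B3: IN[B3] = OUT[B2] = {a: ⊤, b: ⊤, c: ⊤, d: -, e: ⊤, f: ⊤}
Applying B3's transfer function to that IN value gives OUT[B3] (row B3 above).

Answer: {a: -, b: ⊤, c: ⊤, d: -, e: -, f: ⊤}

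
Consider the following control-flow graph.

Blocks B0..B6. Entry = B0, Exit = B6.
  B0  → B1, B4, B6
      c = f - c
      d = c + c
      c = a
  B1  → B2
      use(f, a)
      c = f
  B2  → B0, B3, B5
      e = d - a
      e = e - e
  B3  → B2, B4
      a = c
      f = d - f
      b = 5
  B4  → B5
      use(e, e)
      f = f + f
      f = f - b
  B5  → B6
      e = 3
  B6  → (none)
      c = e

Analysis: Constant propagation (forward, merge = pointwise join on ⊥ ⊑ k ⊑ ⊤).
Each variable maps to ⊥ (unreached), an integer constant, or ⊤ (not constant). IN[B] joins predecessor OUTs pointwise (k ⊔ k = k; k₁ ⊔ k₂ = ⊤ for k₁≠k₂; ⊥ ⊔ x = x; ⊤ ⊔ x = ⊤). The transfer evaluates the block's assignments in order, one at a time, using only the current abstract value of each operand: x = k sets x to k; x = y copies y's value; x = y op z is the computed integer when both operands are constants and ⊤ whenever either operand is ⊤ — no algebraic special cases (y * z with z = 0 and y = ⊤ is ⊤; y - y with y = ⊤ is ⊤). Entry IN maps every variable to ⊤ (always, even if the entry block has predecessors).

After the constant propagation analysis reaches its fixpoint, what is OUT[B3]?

Answer: {a: ⊤, b: 5, c: ⊤, d: ⊤, e: ⊤, f: ⊤}

Trace:
Fixpoint table:
  B0: | IN=(all ⊤) | OUT=(all ⊤)
  B1: | IN=(all ⊤) | OUT=(all ⊤)
  B2: | IN=(all ⊤) | OUT=(all ⊤)
  B3: | IN=(all ⊤) | OUT={b:5; rest ⊤}
  B4: | IN=(all ⊤) | OUT=(all ⊤)
  B5: | IN=(all ⊤) | OUT={e:3; rest ⊤}
  B6: | IN=(all ⊤) | OUT=(all ⊤)

Merge at B3: IN[B3] = OUT[B2] = {a: ⊤, b: ⊤, c: ⊤, d: ⊤, e: ⊤, f: ⊤}
Applying B3's transfer function to that IN value gives OUT[B3] (row B3 above).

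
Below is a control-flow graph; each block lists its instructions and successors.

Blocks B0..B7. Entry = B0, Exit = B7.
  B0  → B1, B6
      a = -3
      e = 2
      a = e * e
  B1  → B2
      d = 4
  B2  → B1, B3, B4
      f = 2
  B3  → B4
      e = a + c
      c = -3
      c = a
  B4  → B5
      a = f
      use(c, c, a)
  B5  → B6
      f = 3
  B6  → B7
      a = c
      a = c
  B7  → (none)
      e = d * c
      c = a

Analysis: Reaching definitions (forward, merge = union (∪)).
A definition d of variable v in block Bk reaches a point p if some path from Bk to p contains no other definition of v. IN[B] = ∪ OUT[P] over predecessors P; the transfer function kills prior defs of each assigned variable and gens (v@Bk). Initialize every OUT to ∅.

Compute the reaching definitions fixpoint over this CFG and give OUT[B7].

Answer: {a@B6, c@B7, d@B1, e@B7, f@B5}

Derivation:
Per-block solution:
  B0:  IN={}  OUT={a@B0, e@B0}
  B1:  IN={a@B0, d@B1, e@B0, f@B2}  OUT={a@B0, d@B1, e@B0, f@B2}
  B2:  IN={a@B0, d@B1, e@B0, f@B2}  OUT={a@B0, d@B1, e@B0, f@B2}
  B3:  IN={a@B0, d@B1, e@B0, f@B2}  OUT={a@B0, c@B3, d@B1, e@B3, f@B2}
  B4:  IN={a@B0, c@B3, d@B1, e@B0, e@B3, f@B2}  OUT={a@B4, c@B3, d@B1, e@B0, e@B3, f@B2}
  B5:  IN={a@B4, c@B3, d@B1, e@B0, e@B3, f@B2}  OUT={a@B4, c@B3, d@B1, e@B0, e@B3, f@B5}
  B6:  IN={a@B0, a@B4, c@B3, d@B1, e@B0, e@B3, f@B5}  OUT={a@B6, c@B3, d@B1, e@B0, e@B3, f@B5}
  B7:  IN={a@B6, c@B3, d@B1, e@B0, e@B3, f@B5}  OUT={a@B6, c@B7, d@B1, e@B7, f@B5}

Merge at B7: IN[B7] = OUT[B6] = {a@B6, c@B3, d@B1, e@B0, e@B3, f@B5}
Applying B7's transfer function to that IN value gives OUT[B7] (row B7 above).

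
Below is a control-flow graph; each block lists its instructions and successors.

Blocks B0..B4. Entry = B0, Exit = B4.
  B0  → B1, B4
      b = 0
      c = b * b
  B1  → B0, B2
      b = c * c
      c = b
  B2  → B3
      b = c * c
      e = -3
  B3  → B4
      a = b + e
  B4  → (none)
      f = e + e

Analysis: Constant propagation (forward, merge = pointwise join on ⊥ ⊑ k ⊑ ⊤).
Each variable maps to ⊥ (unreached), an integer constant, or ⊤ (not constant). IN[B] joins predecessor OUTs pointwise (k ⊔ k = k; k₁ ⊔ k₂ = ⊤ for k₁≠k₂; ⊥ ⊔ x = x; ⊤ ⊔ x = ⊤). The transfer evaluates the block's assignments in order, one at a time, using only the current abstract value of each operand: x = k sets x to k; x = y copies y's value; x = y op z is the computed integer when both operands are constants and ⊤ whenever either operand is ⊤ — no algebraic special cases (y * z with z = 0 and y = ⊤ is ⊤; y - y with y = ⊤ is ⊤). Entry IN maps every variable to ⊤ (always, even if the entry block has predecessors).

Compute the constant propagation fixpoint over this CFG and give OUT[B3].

Per-block solution:
  B0:  IN=(all ⊤)  OUT={b:0, c:0; rest ⊤}
  B1:  IN={b:0, c:0; rest ⊤}  OUT={b:0, c:0; rest ⊤}
  B2:  IN={b:0, c:0; rest ⊤}  OUT={b:0, c:0, e:-3; rest ⊤}
  B3:  IN={b:0, c:0, e:-3; rest ⊤}  OUT={a:-3, b:0, c:0, e:-3; rest ⊤}
  B4:  IN={b:0, c:0; rest ⊤}  OUT={b:0, c:0; rest ⊤}

Merge at B3: IN[B3] = OUT[B2] = {a: ⊤, b: 0, c: 0, d: ⊤, e: -3, f: ⊤}
Applying B3's transfer function to that IN value gives OUT[B3] (row B3 above).

Answer: {a: -3, b: 0, c: 0, d: ⊤, e: -3, f: ⊤}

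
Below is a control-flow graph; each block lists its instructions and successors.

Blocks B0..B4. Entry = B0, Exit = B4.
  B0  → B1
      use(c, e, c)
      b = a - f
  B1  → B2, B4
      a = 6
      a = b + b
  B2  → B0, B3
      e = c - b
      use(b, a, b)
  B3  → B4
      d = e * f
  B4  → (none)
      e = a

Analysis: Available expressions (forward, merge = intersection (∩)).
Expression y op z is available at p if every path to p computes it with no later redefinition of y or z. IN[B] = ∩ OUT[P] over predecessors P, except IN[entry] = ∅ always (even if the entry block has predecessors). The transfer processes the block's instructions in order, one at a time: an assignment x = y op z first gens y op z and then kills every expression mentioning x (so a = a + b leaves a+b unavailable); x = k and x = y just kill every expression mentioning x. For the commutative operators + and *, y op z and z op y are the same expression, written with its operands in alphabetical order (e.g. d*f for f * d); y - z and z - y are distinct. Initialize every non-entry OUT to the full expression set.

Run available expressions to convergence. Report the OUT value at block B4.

Answer: {b+b}

Derivation:
Per-block solution:
  B0:   IN={}   OUT={a-f}
  B1:   IN={a-f}   OUT={b+b}
  B2:   IN={b+b}   OUT={b+b, c-b}
  B3:   IN={b+b, c-b}   OUT={b+b, c-b, e*f}
  B4:   IN={b+b}   OUT={b+b}

Merge at B4: IN[B4] = OUT[B1] ∩ OUT[B3] = {b+b}
Applying B4's transfer function to that IN value gives OUT[B4] (row B4 above).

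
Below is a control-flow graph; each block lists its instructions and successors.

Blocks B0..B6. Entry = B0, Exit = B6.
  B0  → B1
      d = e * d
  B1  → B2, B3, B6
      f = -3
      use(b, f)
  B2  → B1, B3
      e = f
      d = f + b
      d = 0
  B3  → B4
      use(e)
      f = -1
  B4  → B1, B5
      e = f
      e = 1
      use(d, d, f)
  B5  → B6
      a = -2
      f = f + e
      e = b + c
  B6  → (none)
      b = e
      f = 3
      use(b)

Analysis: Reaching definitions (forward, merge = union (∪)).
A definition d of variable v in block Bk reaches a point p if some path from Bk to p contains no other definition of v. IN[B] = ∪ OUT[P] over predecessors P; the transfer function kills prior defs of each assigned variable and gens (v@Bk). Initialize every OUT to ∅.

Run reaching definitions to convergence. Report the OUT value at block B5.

Fixpoint table:
  B0:   IN={}   OUT={d@B0}
  B1:   IN={d@B0, d@B2, e@B2, e@B4, f@B1, f@B3}   OUT={d@B0, d@B2, e@B2, e@B4, f@B1}
  B2:   IN={d@B0, d@B2, e@B2, e@B4, f@B1}   OUT={d@B2, e@B2, f@B1}
  B3:   IN={d@B0, d@B2, e@B2, e@B4, f@B1}   OUT={d@B0, d@B2, e@B2, e@B4, f@B3}
  B4:   IN={d@B0, d@B2, e@B2, e@B4, f@B3}   OUT={d@B0, d@B2, e@B4, f@B3}
  B5:   IN={d@B0, d@B2, e@B4, f@B3}   OUT={a@B5, d@B0, d@B2, e@B5, f@B5}
  B6:   IN={a@B5, d@B0, d@B2, e@B2, e@B4, e@B5, f@B1, f@B5}   OUT={a@B5, b@B6, d@B0, d@B2, e@B2, e@B4, e@B5, f@B6}

Merge at B5: IN[B5] = OUT[B4] = {d@B0, d@B2, e@B4, f@B3}
Applying B5's transfer function to that IN value gives OUT[B5] (row B5 above).

Answer: {a@B5, d@B0, d@B2, e@B5, f@B5}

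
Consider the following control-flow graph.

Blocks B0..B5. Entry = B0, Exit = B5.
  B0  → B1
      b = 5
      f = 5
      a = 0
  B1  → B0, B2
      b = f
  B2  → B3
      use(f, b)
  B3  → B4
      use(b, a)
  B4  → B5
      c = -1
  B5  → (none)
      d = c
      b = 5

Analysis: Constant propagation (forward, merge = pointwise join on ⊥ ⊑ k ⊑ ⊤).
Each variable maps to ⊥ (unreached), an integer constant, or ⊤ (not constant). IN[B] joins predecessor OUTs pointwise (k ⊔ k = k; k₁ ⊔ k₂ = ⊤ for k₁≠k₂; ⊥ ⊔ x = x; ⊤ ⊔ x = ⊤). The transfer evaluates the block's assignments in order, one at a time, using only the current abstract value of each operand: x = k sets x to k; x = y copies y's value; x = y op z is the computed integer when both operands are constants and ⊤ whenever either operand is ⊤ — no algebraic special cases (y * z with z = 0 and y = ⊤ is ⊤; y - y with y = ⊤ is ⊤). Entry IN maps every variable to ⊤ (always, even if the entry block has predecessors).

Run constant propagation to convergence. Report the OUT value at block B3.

Per-block solution:
  B0: | IN=(all ⊤) | OUT={a:0, b:5, f:5; rest ⊤}
  B1: | IN={a:0, b:5, f:5; rest ⊤} | OUT={a:0, b:5, f:5; rest ⊤}
  B2: | IN={a:0, b:5, f:5; rest ⊤} | OUT={a:0, b:5, f:5; rest ⊤}
  B3: | IN={a:0, b:5, f:5; rest ⊤} | OUT={a:0, b:5, f:5; rest ⊤}
  B4: | IN={a:0, b:5, f:5; rest ⊤} | OUT={a:0, b:5, c:-1, f:5; rest ⊤}
  B5: | IN={a:0, b:5, c:-1, f:5; rest ⊤} | OUT={a:0, b:5, c:-1, d:-1, f:5; rest ⊤}

Merge at B3: IN[B3] = OUT[B2] = {a: 0, b: 5, c: ⊤, d: ⊤, e: ⊤, f: 5}
Applying B3's transfer function to that IN value gives OUT[B3] (row B3 above).

Answer: {a: 0, b: 5, c: ⊤, d: ⊤, e: ⊤, f: 5}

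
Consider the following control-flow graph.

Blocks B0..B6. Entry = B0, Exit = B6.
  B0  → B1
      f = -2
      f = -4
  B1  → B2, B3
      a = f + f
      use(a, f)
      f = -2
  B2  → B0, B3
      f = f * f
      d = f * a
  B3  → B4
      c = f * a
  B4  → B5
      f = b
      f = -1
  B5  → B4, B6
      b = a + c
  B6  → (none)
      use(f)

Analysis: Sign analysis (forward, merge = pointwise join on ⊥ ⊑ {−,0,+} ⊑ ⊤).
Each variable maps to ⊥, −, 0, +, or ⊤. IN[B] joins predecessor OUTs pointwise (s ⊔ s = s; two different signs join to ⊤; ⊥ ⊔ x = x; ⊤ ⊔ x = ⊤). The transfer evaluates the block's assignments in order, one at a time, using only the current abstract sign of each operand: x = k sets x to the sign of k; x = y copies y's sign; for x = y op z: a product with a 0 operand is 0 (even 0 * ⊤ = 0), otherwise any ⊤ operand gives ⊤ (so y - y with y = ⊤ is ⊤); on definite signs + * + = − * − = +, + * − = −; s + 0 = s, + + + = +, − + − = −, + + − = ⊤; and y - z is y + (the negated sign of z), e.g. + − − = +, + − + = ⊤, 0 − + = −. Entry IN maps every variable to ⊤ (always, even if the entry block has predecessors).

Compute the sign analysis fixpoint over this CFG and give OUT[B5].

Answer: {a: -, b: ⊤, c: ⊤, d: ⊤, e: ⊤, f: -}

Derivation:
Per-block solution:
  B0:  IN=(all ⊤)  OUT={f:-; rest ⊤}
  B1:  IN={f:-; rest ⊤}  OUT={a:-, f:-; rest ⊤}
  B2:  IN={a:-, f:-; rest ⊤}  OUT={a:-, d:-, f:+; rest ⊤}
  B3:  IN={a:-; rest ⊤}  OUT={a:-; rest ⊤}
  B4:  IN={a:-; rest ⊤}  OUT={a:-, f:-; rest ⊤}
  B5:  IN={a:-, f:-; rest ⊤}  OUT={a:-, f:-; rest ⊤}
  B6:  IN={a:-, f:-; rest ⊤}  OUT={a:-, f:-; rest ⊤}

Merge at B5: IN[B5] = OUT[B4] = {a: -, b: ⊤, c: ⊤, d: ⊤, e: ⊤, f: -}
Applying B5's transfer function to that IN value gives OUT[B5] (row B5 above).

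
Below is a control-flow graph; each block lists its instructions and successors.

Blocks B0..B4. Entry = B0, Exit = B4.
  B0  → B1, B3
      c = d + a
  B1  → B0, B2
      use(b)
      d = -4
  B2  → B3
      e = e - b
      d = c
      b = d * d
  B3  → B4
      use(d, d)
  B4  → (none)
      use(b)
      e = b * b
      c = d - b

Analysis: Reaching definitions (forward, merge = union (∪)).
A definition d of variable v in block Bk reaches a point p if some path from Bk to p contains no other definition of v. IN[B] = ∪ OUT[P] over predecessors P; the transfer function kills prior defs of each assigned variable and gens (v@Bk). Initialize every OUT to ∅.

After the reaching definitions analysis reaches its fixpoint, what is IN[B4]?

Fixpoint table:
  B0: | IN={c@B0, d@B1} | OUT={c@B0, d@B1}
  B1: | IN={c@B0, d@B1} | OUT={c@B0, d@B1}
  B2: | IN={c@B0, d@B1} | OUT={b@B2, c@B0, d@B2, e@B2}
  B3: | IN={b@B2, c@B0, d@B1, d@B2, e@B2} | OUT={b@B2, c@B0, d@B1, d@B2, e@B2}
  B4: | IN={b@B2, c@B0, d@B1, d@B2, e@B2} | OUT={b@B2, c@B4, d@B1, d@B2, e@B4}

Merge at B4: IN[B4] = OUT[B3] = {b@B2, c@B0, d@B1, d@B2, e@B2}

Answer: {b@B2, c@B0, d@B1, d@B2, e@B2}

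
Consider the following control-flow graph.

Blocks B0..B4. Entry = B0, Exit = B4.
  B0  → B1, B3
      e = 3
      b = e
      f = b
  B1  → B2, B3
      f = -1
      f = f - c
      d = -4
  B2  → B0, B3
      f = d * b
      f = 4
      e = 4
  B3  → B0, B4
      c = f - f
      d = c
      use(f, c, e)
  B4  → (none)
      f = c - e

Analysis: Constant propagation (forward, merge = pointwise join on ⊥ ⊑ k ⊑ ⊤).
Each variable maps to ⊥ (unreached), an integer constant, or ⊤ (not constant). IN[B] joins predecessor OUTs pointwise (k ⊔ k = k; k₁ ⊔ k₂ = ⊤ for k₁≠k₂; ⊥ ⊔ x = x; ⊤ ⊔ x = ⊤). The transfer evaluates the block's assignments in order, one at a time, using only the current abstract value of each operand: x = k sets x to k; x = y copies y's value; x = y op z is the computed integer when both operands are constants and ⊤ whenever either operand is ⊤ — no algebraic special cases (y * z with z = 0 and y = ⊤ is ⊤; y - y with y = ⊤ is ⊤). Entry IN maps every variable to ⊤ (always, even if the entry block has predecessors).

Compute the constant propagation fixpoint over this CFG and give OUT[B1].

Answer: {a: ⊤, b: 3, c: ⊤, d: -4, e: 3, f: ⊤}

Working:
Converged values:
  B0:   IN=(all ⊤)   OUT={b:3, e:3, f:3; rest ⊤}
  B1:   IN={b:3, e:3, f:3; rest ⊤}   OUT={b:3, d:-4, e:3; rest ⊤}
  B2:   IN={b:3, d:-4, e:3; rest ⊤}   OUT={b:3, d:-4, e:4, f:4; rest ⊤}
  B3:   IN={b:3; rest ⊤}   OUT={b:3; rest ⊤}
  B4:   IN={b:3; rest ⊤}   OUT={b:3; rest ⊤}

Merge at B1: IN[B1] = OUT[B0] = {a: ⊤, b: 3, c: ⊤, d: ⊤, e: 3, f: 3}
Applying B1's transfer function to that IN value gives OUT[B1] (row B1 above).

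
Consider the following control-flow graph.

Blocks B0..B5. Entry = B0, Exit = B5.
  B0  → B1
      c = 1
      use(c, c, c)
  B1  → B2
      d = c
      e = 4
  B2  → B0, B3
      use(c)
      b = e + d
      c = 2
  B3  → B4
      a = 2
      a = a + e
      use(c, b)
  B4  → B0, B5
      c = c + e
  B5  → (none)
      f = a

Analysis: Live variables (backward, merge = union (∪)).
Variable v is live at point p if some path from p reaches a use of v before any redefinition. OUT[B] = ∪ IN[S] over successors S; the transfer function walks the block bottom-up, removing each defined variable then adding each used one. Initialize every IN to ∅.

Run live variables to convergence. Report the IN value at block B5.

Converged values:
  B0: | IN={} | OUT={c}
  B1: | IN={c} | OUT={c, d, e}
  B2: | IN={c, d, e} | OUT={b, c, e}
  B3: | IN={b, c, e} | OUT={a, c, e}
  B4: | IN={a, c, e} | OUT={a}
  B5: | IN={a} | OUT={}

B5 is the boundary node: OUT[B5] = {}
Applying B5's transfer function to that OUT value gives IN[B5] (row B5 above).

Answer: {a}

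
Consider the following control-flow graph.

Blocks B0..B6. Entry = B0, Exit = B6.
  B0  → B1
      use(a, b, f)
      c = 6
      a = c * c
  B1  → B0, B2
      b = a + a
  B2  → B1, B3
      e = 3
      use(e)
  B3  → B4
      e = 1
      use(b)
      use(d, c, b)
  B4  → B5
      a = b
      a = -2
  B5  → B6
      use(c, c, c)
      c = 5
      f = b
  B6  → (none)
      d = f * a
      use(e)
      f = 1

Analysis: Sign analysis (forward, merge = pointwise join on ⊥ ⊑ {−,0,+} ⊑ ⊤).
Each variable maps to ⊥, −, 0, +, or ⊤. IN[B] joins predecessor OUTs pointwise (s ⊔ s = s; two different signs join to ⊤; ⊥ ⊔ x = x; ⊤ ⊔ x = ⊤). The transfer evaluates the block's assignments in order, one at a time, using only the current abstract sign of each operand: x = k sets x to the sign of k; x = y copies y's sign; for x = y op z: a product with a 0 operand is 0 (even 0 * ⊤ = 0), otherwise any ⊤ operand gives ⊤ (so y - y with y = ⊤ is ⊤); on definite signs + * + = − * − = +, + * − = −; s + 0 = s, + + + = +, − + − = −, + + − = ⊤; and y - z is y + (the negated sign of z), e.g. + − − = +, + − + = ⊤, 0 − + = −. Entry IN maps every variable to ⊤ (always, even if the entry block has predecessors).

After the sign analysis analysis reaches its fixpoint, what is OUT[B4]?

Answer: {a: -, b: +, c: +, d: ⊤, e: +, f: ⊤}

Trace:
Per-block solution:
  B0: | IN=(all ⊤) | OUT={a:+, c:+; rest ⊤}
  B1: | IN={a:+, c:+; rest ⊤} | OUT={a:+, b:+, c:+; rest ⊤}
  B2: | IN={a:+, b:+, c:+; rest ⊤} | OUT={a:+, b:+, c:+, e:+; rest ⊤}
  B3: | IN={a:+, b:+, c:+, e:+; rest ⊤} | OUT={a:+, b:+, c:+, e:+; rest ⊤}
  B4: | IN={a:+, b:+, c:+, e:+; rest ⊤} | OUT={a:-, b:+, c:+, e:+; rest ⊤}
  B5: | IN={a:-, b:+, c:+, e:+; rest ⊤} | OUT={a:-, b:+, c:+, e:+, f:+; rest ⊤}
  B6: | IN={a:-, b:+, c:+, e:+, f:+; rest ⊤} | OUT={a:-, b:+, c:+, d:-, e:+, f:+; rest ⊤}

Merge at B4: IN[B4] = OUT[B3] = {a: +, b: +, c: +, d: ⊤, e: +, f: ⊤}
Applying B4's transfer function to that IN value gives OUT[B4] (row B4 above).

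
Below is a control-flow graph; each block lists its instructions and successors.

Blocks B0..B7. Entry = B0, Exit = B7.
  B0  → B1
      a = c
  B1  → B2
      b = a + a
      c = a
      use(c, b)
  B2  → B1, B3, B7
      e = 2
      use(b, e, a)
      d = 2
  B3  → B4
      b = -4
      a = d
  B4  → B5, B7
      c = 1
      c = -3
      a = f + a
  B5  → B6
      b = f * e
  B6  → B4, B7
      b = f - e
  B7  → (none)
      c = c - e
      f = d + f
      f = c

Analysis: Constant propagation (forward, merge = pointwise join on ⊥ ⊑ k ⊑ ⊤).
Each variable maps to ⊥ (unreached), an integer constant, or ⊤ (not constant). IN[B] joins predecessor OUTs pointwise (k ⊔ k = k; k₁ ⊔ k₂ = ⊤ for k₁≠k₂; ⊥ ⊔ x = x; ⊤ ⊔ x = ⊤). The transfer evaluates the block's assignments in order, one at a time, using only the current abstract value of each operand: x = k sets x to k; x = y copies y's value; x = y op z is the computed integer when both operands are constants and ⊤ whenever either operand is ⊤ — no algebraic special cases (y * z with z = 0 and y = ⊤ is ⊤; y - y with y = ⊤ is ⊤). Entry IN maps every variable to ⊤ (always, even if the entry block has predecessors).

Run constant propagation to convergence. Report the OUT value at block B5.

Answer: {a: ⊤, b: ⊤, c: -3, d: 2, e: 2, f: ⊤}

Derivation:
Fixpoint table:
  B0:  IN=(all ⊤)  OUT=(all ⊤)
  B1:  IN=(all ⊤)  OUT=(all ⊤)
  B2:  IN=(all ⊤)  OUT={d:2, e:2; rest ⊤}
  B3:  IN={d:2, e:2; rest ⊤}  OUT={a:2, b:-4, d:2, e:2; rest ⊤}
  B4:  IN={d:2, e:2; rest ⊤}  OUT={c:-3, d:2, e:2; rest ⊤}
  B5:  IN={c:-3, d:2, e:2; rest ⊤}  OUT={c:-3, d:2, e:2; rest ⊤}
  B6:  IN={c:-3, d:2, e:2; rest ⊤}  OUT={c:-3, d:2, e:2; rest ⊤}
  B7:  IN={d:2, e:2; rest ⊤}  OUT={d:2, e:2; rest ⊤}

Merge at B5: IN[B5] = OUT[B4] = {a: ⊤, b: ⊤, c: -3, d: 2, e: 2, f: ⊤}
Applying B5's transfer function to that IN value gives OUT[B5] (row B5 above).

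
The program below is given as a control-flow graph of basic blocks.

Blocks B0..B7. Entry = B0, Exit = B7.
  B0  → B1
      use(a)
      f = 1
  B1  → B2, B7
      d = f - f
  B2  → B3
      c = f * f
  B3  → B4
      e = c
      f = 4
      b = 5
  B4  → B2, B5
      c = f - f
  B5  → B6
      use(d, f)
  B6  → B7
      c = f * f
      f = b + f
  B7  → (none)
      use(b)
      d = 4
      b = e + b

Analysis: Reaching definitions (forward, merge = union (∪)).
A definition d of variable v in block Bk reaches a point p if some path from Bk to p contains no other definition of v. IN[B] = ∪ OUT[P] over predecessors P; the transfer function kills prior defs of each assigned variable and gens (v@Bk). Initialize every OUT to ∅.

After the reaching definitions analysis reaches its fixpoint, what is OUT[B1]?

Answer: {d@B1, f@B0}

Derivation:
Converged values:
  B0: | IN={} | OUT={f@B0}
  B1: | IN={f@B0} | OUT={d@B1, f@B0}
  B2: | IN={b@B3, c@B4, d@B1, e@B3, f@B0, f@B3} | OUT={b@B3, c@B2, d@B1, e@B3, f@B0, f@B3}
  B3: | IN={b@B3, c@B2, d@B1, e@B3, f@B0, f@B3} | OUT={b@B3, c@B2, d@B1, e@B3, f@B3}
  B4: | IN={b@B3, c@B2, d@B1, e@B3, f@B3} | OUT={b@B3, c@B4, d@B1, e@B3, f@B3}
  B5: | IN={b@B3, c@B4, d@B1, e@B3, f@B3} | OUT={b@B3, c@B4, d@B1, e@B3, f@B3}
  B6: | IN={b@B3, c@B4, d@B1, e@B3, f@B3} | OUT={b@B3, c@B6, d@B1, e@B3, f@B6}
  B7: | IN={b@B3, c@B6, d@B1, e@B3, f@B0, f@B6} | OUT={b@B7, c@B6, d@B7, e@B3, f@B0, f@B6}

Merge at B1: IN[B1] = OUT[B0] = {f@B0}
Applying B1's transfer function to that IN value gives OUT[B1] (row B1 above).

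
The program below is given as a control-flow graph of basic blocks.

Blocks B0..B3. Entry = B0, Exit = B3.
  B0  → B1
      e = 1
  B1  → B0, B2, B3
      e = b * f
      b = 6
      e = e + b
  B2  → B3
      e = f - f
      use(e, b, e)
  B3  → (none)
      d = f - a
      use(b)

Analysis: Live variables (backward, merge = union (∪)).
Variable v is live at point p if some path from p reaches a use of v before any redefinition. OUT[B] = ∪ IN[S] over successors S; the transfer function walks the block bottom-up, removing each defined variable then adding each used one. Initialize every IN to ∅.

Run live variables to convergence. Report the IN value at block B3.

Fixpoint table:
  B0:   IN={a, b, f}   OUT={a, b, f}
  B1:   IN={a, b, f}   OUT={a, b, f}
  B2:   IN={a, b, f}   OUT={a, b, f}
  B3:   IN={a, b, f}   OUT={}

B3 is the boundary node: OUT[B3] = {}
Applying B3's transfer function to that OUT value gives IN[B3] (row B3 above).

Answer: {a, b, f}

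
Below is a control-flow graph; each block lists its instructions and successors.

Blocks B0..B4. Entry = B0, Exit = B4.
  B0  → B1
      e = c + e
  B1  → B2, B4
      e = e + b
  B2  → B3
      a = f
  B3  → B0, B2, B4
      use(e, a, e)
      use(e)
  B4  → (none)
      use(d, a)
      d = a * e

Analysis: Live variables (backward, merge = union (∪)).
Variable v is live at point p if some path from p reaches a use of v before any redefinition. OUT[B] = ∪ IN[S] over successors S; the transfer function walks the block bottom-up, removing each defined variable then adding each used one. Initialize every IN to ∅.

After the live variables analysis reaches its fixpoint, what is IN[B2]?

Converged values:
  B0:  IN={a, b, c, d, e, f}  OUT={a, b, c, d, e, f}
  B1:  IN={a, b, c, d, e, f}  OUT={a, b, c, d, e, f}
  B2:  IN={b, c, d, e, f}  OUT={a, b, c, d, e, f}
  B3:  IN={a, b, c, d, e, f}  OUT={a, b, c, d, e, f}
  B4:  IN={a, d, e}  OUT={}

Merge at B2: OUT[B2] = IN[B3] = {a, b, c, d, e, f}
Applying B2's transfer function to that OUT value gives IN[B2] (row B2 above).

Answer: {b, c, d, e, f}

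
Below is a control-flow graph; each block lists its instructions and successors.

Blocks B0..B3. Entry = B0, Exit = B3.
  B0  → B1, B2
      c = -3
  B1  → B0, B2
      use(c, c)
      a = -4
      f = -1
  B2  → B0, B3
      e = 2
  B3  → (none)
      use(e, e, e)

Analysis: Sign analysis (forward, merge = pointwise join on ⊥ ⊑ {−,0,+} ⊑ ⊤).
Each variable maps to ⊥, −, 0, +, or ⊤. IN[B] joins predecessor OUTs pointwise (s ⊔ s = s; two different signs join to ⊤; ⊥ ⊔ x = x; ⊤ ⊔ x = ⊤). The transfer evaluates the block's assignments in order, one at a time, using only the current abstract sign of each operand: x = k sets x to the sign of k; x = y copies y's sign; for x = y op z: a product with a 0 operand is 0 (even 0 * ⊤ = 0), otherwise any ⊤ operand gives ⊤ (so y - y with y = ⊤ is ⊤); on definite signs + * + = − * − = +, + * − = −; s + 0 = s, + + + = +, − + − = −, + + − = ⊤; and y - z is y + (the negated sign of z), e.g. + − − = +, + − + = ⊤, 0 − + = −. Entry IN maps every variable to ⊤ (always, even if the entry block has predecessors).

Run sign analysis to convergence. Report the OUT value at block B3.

Answer: {a: ⊤, b: ⊤, c: -, d: ⊤, e: +, f: ⊤}

Derivation:
Converged values:
  B0:   IN=(all ⊤)   OUT={c:-; rest ⊤}
  B1:   IN={c:-; rest ⊤}   OUT={a:-, c:-, f:-; rest ⊤}
  B2:   IN={c:-; rest ⊤}   OUT={c:-, e:+; rest ⊤}
  B3:   IN={c:-, e:+; rest ⊤}   OUT={c:-, e:+; rest ⊤}

Merge at B3: IN[B3] = OUT[B2] = {a: ⊤, b: ⊤, c: -, d: ⊤, e: +, f: ⊤}
Applying B3's transfer function to that IN value gives OUT[B3] (row B3 above).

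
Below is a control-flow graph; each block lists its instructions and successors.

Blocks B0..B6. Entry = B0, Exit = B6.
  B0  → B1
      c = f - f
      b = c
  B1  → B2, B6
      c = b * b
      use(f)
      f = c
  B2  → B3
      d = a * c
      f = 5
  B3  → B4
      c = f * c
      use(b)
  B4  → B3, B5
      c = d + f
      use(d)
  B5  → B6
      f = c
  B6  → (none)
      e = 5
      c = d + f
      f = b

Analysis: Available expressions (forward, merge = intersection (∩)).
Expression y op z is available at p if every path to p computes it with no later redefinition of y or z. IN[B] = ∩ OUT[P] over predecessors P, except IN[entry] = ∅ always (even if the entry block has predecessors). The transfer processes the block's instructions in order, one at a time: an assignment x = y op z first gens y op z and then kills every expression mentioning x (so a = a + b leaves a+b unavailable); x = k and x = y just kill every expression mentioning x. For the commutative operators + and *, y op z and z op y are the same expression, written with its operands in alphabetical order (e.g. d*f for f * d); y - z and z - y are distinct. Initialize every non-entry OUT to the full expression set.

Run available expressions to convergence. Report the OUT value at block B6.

Per-block solution:
  B0:   IN={}   OUT={f-f}
  B1:   IN={f-f}   OUT={b*b}
  B2:   IN={b*b}   OUT={a*c, b*b}
  B3:   IN={b*b}   OUT={b*b}
  B4:   IN={b*b}   OUT={b*b, d+f}
  B5:   IN={b*b, d+f}   OUT={b*b}
  B6:   IN={b*b}   OUT={b*b}

Merge at B6: IN[B6] = OUT[B1] ∩ OUT[B5] = {b*b}
Applying B6's transfer function to that IN value gives OUT[B6] (row B6 above).

Answer: {b*b}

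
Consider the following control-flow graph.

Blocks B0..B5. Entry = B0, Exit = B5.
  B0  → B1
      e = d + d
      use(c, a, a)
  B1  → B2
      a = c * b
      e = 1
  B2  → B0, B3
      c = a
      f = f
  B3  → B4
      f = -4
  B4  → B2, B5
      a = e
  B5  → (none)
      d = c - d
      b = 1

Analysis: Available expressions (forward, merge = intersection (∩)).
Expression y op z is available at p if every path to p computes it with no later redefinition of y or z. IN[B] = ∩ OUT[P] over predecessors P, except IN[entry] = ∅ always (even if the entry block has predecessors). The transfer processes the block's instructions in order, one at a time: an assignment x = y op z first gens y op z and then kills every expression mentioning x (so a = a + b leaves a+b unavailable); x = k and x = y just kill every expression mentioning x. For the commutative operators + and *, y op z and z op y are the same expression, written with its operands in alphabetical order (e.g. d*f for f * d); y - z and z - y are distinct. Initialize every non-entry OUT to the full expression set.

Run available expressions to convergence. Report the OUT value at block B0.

Per-block solution:
  B0: | IN={} | OUT={d+d}
  B1: | IN={d+d} | OUT={b*c, d+d}
  B2: | IN={d+d} | OUT={d+d}
  B3: | IN={d+d} | OUT={d+d}
  B4: | IN={d+d} | OUT={d+d}
  B5: | IN={d+d} | OUT={}

Merge at B0 (entry node, so the boundary value {} is joined with the incoming edge(s)): IN[B0] = {} ∩ OUT[B2] = {}
Applying B0's transfer function to that IN value gives OUT[B0] (row B0 above).

Answer: {d+d}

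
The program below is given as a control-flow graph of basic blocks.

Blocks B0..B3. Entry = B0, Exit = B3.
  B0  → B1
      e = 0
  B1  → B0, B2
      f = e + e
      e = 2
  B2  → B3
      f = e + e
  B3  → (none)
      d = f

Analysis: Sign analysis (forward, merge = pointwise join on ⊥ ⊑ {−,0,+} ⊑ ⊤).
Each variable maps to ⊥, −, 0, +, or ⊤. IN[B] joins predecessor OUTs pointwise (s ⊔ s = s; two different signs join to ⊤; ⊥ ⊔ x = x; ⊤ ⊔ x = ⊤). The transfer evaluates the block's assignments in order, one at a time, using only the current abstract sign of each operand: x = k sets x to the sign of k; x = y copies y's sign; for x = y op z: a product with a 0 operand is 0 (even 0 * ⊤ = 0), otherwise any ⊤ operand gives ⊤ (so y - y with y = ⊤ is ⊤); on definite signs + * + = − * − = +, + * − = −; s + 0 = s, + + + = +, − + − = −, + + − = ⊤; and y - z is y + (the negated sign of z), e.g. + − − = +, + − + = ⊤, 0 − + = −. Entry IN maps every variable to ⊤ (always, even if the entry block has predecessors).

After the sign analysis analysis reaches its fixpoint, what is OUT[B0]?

Fixpoint table:
  B0:   IN=(all ⊤)   OUT={e:0; rest ⊤}
  B1:   IN={e:0; rest ⊤}   OUT={e:+, f:0; rest ⊤}
  B2:   IN={e:+, f:0; rest ⊤}   OUT={e:+, f:+; rest ⊤}
  B3:   IN={e:+, f:+; rest ⊤}   OUT={d:+, e:+, f:+; rest ⊤}

Merge at B0 (entry node, so the boundary value (all ⊤) is joined with the incoming edge(s)): IN[B0] = (all ⊤) ⊔ OUT[B1] = {a: ⊤, b: ⊤, c: ⊤, d: ⊤, e: ⊤, f: ⊤}
Applying B0's transfer function to that IN value gives OUT[B0] (row B0 above).

Answer: {a: ⊤, b: ⊤, c: ⊤, d: ⊤, e: 0, f: ⊤}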